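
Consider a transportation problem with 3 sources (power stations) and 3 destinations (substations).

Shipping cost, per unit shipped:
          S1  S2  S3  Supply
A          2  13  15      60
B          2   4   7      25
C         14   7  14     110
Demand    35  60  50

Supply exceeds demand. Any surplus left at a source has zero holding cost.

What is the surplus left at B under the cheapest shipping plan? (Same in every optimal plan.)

An optimal plan:
  A to S1: 35 MWh
  B to S3: 25 MWh
  C to S2: 60 MWh
  C to S3: 25 MWh
Total cost = 1015.
B ships 25 of its 25, leaving 0.

0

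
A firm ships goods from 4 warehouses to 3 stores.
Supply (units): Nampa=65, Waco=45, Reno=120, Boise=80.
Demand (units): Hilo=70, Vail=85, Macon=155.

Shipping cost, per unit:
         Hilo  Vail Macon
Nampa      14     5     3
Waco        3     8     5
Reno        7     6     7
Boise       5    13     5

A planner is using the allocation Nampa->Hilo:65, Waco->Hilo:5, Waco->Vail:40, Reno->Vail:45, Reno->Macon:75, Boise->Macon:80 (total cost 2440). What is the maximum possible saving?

955

Current plan cost = 65·14 + 5·3 + 40·8 + 45·6 + 75·7 + 80·5 = 2440.
Optimal plan:
  Nampa->Macon: 65 × 3 = 195
  Waco->Hilo: 45 × 3 = 135
  Reno->Hilo: 25 × 7 = 175
  Reno->Vail: 85 × 6 = 510
  Reno->Macon: 10 × 7 = 70
  Boise->Macon: 80 × 5 = 400
Optimal cost = 1485.
Saving = 2440 − 1485 = 955.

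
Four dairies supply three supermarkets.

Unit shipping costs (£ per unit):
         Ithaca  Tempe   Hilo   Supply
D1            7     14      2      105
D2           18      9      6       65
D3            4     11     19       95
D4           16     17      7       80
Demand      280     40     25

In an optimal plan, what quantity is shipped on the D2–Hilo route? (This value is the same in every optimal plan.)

25

The minimum-cost plan:
  D1→Ithaca: 105 × £7 = £735
  D2→Tempe: 40 × £9 = £360
  D2→Hilo: 25 × £6 = £150
  D3→Ithaca: 95 × £4 = £380
  D4→Ithaca: 80 × £16 = £1280
Total cost = £2905.
So D2→Hilo carries 25 crates.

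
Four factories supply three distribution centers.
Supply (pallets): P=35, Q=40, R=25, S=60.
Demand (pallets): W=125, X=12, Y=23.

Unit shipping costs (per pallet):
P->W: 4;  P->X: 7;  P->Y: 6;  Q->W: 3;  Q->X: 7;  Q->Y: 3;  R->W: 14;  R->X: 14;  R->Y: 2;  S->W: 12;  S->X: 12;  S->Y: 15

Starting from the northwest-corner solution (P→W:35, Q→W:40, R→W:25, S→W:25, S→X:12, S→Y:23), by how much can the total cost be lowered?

345

Current plan cost = 35·4 + 40·3 + 25·14 + 25·12 + 12·12 + 23·15 = 1399.
Optimal plan:
  P–W: 35 × 4 = 140
  Q–W: 40 × 3 = 120
  R–W: 2 × 14 = 28
  R–Y: 23 × 2 = 46
  S–W: 48 × 12 = 576
  S–X: 12 × 12 = 144
Optimal cost = 1054.
Saving = 1399 − 1054 = 345.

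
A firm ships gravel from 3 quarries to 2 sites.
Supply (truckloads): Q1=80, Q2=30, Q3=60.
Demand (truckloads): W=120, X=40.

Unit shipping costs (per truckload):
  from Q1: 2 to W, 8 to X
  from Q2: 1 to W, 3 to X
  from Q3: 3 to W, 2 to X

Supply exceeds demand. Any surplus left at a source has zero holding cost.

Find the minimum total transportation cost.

An optimal shipping plan:
  Q1 to W: 80 × 2 = 160
  Q2 to W: 30 × 1 = 30
  Q3 to W: 10 × 3 = 30
  Q3 to X: 40 × 2 = 80
Total = 160 + 30 + 30 + 80 = 300.
(Supply check: Q1 ships 80; Q2 ships 30; Q3 ships 50.)

300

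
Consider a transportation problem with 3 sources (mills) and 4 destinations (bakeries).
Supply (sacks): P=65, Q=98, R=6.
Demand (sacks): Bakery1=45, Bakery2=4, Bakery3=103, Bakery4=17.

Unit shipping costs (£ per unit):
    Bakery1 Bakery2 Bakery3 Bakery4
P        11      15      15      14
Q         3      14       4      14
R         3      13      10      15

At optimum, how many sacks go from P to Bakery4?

The minimum-cost plan:
  P to Bakery1: 39 sacks
  P to Bakery2: 4 sacks
  P to Bakery3: 5 sacks
  P to Bakery4: 17 sacks
  Q to Bakery3: 98 sacks
  R to Bakery1: 6 sacks
Total cost = £1212.
So P→Bakery4 carries 17 sacks.

17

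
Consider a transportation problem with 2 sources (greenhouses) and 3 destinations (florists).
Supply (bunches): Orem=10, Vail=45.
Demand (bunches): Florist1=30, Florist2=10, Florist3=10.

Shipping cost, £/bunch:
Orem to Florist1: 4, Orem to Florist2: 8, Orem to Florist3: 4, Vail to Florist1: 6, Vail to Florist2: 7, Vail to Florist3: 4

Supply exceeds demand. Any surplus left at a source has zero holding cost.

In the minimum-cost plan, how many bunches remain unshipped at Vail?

5

Minimum-cost shipments:
  Orem–Florist1: 10 × £4 = £40
  Vail–Florist1: 20 × £6 = £120
  Vail–Florist2: 10 × £7 = £70
  Vail–Florist3: 10 × £4 = £40
Total cost = £270.
Vail ships 40 of its 45, leaving 5.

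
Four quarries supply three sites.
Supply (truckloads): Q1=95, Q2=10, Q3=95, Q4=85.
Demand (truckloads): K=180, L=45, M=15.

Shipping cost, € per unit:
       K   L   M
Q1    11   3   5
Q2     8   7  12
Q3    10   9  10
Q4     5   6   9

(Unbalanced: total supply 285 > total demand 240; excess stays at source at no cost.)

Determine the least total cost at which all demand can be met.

1565

A cheapest plan:
  Q1→L: 45 × €3 = €135
  Q1→M: 15 × €5 = €75
  Q2→K: 10 × €8 = €80
  Q3→K: 85 × €10 = €850
  Q4→K: 85 × €5 = €425
Total = 135 + 75 + 80 + 850 + 425 = €1565.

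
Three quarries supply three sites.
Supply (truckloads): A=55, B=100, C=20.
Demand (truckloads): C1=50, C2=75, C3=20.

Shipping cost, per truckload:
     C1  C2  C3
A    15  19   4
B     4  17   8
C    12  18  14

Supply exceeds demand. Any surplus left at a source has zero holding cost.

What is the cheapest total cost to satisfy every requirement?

1585

One minimum-cost allocation:
  A to C2: 5 truckloads
  A to C3: 20 truckloads
  B to C1: 50 truckloads
  B to C2: 50 truckloads
  C to C2: 20 truckloads
Total cost = 1585.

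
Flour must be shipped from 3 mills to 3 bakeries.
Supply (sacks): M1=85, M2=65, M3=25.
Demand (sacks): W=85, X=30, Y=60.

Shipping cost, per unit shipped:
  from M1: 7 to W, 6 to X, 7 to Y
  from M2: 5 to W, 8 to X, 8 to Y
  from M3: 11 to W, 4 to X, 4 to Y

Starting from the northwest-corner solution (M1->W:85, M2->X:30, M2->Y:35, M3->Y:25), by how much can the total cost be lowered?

Current plan cost = 85·7 + 30·8 + 35·8 + 25·4 = 1215.
Optimal plan:
  M1–W: 20 × 7 = 140
  M1–X: 30 × 6 = 180
  M1–Y: 35 × 7 = 245
  M2–W: 65 × 5 = 325
  M3–Y: 25 × 4 = 100
Optimal cost = 990.
Saving = 1215 − 990 = 225.

225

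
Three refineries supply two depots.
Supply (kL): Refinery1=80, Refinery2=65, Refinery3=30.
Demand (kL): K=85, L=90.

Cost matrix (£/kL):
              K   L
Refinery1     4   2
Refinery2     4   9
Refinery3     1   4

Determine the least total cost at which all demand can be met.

Optimal allocation:
  Refinery1→L: 80 × £2 = £160
  Refinery2→K: 65 × £4 = £260
  Refinery3→K: 20 × £1 = £20
  Refinery3→L: 10 × £4 = £40
Total = 160 + 260 + 20 + 40 = £480.

480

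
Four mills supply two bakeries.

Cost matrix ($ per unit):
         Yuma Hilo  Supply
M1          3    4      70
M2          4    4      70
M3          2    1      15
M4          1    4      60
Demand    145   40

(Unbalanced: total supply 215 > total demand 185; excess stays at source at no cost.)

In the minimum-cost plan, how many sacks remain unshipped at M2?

30

Minimum-cost shipments:
  M1 to Yuma: 70 × $3 = $210
  M2 to Yuma: 15 × $4 = $60
  M2 to Hilo: 25 × $4 = $100
  M3 to Hilo: 15 × $1 = $15
  M4 to Yuma: 60 × $1 = $60
Total cost = $445.
M2 ships 40 of its 70, leaving 30.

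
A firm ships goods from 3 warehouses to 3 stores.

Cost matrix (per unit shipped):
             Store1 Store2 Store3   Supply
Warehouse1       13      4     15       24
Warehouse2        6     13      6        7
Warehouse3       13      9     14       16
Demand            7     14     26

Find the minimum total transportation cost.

One minimum-cost allocation:
  Warehouse1 to Store1: 7 × 13 = 91
  Warehouse1 to Store2: 14 × 4 = 56
  Warehouse1 to Store3: 3 × 15 = 45
  Warehouse2 to Store3: 7 × 6 = 42
  Warehouse3 to Store3: 16 × 14 = 224
Total = 91 + 56 + 45 + 42 + 224 = 458.

458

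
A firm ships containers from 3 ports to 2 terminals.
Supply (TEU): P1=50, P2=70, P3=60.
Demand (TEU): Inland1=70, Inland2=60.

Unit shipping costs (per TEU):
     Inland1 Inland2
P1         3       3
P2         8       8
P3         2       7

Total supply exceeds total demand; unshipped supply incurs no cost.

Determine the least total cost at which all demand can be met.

430

A cheapest plan:
  P1 to Inland2: 50 TEU
  P2 to Inland1: 10 TEU
  P2 to Inland2: 10 TEU
  P3 to Inland1: 60 TEU
Total cost = 430.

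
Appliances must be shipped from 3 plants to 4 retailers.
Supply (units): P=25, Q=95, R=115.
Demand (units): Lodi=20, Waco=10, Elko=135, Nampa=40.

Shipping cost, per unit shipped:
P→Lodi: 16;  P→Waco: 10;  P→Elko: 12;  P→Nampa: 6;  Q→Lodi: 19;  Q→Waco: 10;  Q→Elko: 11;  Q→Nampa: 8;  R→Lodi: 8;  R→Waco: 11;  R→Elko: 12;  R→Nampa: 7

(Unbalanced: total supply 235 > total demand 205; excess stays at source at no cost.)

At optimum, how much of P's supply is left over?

An optimal plan:
  P–Nampa: 25 × 6 = 150
  Q–Waco: 10 × 10 = 100
  Q–Elko: 85 × 11 = 935
  R–Lodi: 20 × 8 = 160
  R–Elko: 50 × 12 = 600
  R–Nampa: 15 × 7 = 105
Total cost = 2050.
P ships 25 of its 25, leaving 0.

0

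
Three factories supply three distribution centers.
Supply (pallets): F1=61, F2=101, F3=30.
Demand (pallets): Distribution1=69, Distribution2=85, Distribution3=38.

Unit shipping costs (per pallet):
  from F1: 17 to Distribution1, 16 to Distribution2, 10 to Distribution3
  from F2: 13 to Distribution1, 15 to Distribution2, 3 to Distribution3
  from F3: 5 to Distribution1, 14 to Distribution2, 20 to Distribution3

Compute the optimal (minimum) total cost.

One minimum-cost allocation:
  F1 to Distribution2: 61 × 16 = 976
  F2 to Distribution1: 39 × 13 = 507
  F2 to Distribution2: 24 × 15 = 360
  F2 to Distribution3: 38 × 3 = 114
  F3 to Distribution1: 30 × 5 = 150
Total = 976 + 507 + 360 + 114 + 150 = 2107.
(Supply check: F1 ships 61; F2 ships 101; F3 ships 30.)

2107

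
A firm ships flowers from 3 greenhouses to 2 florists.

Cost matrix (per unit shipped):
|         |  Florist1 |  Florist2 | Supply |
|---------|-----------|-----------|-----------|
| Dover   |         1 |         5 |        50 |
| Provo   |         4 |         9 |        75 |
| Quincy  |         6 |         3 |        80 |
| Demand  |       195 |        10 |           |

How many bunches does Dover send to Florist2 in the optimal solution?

0

Optimal shipments:
  Dover→Florist1: 50 × 1 = 50
  Provo→Florist1: 75 × 4 = 300
  Quincy→Florist1: 70 × 6 = 420
  Quincy→Florist2: 10 × 3 = 30
Total cost = 800.
The route Dover→Florist2 is not used.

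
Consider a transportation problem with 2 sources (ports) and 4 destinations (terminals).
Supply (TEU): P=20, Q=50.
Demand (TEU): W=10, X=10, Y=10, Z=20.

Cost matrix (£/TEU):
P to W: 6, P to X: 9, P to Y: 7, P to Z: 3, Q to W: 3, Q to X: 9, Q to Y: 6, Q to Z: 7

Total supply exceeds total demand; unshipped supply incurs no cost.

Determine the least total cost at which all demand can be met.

A cheapest plan:
  P to Z: 20 × £3 = £60
  Q to W: 10 × £3 = £30
  Q to X: 10 × £9 = £90
  Q to Y: 10 × £6 = £60
Total = 60 + 30 + 90 + 60 = £240.

240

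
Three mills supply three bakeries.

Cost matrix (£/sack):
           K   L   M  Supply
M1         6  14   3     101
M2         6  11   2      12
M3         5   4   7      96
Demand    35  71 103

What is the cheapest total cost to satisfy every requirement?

Optimal allocation:
  M1 to K: 10 × £6 = £60
  M1 to M: 91 × £3 = £273
  M2 to M: 12 × £2 = £24
  M3 to K: 25 × £5 = £125
  M3 to L: 71 × £4 = £284
Total = 60 + 273 + 24 + 125 + 284 = £766.

766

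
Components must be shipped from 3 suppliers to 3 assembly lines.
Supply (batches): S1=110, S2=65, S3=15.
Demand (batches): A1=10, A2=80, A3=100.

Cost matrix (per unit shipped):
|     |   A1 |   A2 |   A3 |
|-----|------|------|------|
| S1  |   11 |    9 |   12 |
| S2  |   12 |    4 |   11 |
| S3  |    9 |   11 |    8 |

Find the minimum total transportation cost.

1645

One minimum-cost allocation:
  S1→A1: 10 × 11 = 110
  S1→A2: 15 × 9 = 135
  S1→A3: 85 × 12 = 1020
  S2→A2: 65 × 4 = 260
  S3→A3: 15 × 8 = 120
Total = 110 + 135 + 1020 + 260 + 120 = 1645.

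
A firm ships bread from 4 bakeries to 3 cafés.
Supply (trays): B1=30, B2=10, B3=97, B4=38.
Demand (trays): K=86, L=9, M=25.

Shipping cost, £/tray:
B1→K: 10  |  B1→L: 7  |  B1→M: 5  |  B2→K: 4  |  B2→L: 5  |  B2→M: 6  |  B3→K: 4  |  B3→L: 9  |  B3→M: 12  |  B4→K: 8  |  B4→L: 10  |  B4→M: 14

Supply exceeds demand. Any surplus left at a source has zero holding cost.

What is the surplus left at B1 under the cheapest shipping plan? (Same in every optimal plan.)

Minimum-cost shipments:
  B1 to M: 25 × £5 = £125
  B2 to L: 9 × £5 = £45
  B3 to K: 86 × £4 = £344
Total cost = £514.
B1 ships 25 of its 30, leaving 5.

5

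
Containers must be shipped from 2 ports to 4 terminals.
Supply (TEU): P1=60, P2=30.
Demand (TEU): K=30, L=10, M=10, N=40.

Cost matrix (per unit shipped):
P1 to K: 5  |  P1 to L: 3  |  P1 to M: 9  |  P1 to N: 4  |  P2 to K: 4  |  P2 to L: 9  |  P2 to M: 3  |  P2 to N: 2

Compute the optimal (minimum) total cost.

Optimal allocation:
  P1->K: 30 × 5 = 150
  P1->L: 10 × 3 = 30
  P1->N: 20 × 4 = 80
  P2->M: 10 × 3 = 30
  P2->N: 20 × 2 = 40
Total = 150 + 30 + 80 + 30 + 40 = 330.

330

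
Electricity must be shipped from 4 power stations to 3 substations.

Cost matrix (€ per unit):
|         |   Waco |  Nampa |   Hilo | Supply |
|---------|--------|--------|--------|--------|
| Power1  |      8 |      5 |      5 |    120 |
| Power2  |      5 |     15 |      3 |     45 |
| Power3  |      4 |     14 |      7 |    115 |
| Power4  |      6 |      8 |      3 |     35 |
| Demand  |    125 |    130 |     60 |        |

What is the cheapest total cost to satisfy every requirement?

Optimal allocation:
  Power1 to Nampa: 120 × €5 = €600
  Power2 to Waco: 10 × €5 = €50
  Power2 to Hilo: 35 × €3 = €105
  Power3 to Waco: 115 × €4 = €460
  Power4 to Nampa: 10 × €8 = €80
  Power4 to Hilo: 25 × €3 = €75
Total = 600 + 50 + 105 + 460 + 80 + 75 = €1370.

1370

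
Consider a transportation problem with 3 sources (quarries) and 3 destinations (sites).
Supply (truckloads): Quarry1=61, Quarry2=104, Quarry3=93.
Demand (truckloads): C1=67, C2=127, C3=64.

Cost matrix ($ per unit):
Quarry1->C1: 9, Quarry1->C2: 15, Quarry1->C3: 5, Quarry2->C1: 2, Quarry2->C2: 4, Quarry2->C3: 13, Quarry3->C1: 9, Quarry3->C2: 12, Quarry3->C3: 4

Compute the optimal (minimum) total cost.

An optimal shipping plan:
  Quarry1->C1: 61 × $9 = $549
  Quarry2->C2: 104 × $4 = $416
  Quarry3->C1: 6 × $9 = $54
  Quarry3->C2: 23 × $12 = $276
  Quarry3->C3: 64 × $4 = $256
Total = 549 + 416 + 54 + 276 + 256 = $1551.

1551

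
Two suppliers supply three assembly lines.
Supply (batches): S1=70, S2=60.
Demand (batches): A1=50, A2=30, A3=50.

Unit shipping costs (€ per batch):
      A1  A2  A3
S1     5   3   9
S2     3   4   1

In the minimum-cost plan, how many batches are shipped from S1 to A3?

0

Solving gives:
  S1->A1: 40 × €5 = €200
  S1->A2: 30 × €3 = €90
  S2->A1: 10 × €3 = €30
  S2->A3: 50 × €1 = €50
Total cost = €370.
The route S1→A3 is not used.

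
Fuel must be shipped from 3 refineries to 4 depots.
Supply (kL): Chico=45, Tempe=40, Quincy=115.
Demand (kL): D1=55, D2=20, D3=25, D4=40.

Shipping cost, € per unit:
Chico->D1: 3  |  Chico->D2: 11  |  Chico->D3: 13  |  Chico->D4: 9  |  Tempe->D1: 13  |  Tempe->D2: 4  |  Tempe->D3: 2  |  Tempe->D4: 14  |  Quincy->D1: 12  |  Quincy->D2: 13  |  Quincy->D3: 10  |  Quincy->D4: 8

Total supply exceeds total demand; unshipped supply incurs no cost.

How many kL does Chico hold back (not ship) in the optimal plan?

0

Minimum-cost shipments:
  Chico→D1: 45 × €3 = €135
  Tempe→D2: 20 × €4 = €80
  Tempe→D3: 20 × €2 = €40
  Quincy→D1: 10 × €12 = €120
  Quincy→D3: 5 × €10 = €50
  Quincy→D4: 40 × €8 = €320
Total cost = €745.
Chico ships 45 of its 45, leaving 0.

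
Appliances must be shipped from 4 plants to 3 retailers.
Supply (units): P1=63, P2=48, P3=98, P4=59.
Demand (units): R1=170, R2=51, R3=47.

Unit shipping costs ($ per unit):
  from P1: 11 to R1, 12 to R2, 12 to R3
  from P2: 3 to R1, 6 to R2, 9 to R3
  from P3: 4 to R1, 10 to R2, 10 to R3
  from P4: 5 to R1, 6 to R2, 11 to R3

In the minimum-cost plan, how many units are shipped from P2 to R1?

48

The minimum-cost plan:
  P1→R2: 16 × $12 = $192
  P1→R3: 47 × $12 = $564
  P2→R1: 48 × $3 = $144
  P3→R1: 98 × $4 = $392
  P4→R1: 24 × $5 = $120
  P4→R2: 35 × $6 = $210
Total cost = $1622.
So P2→R1 carries 48 units.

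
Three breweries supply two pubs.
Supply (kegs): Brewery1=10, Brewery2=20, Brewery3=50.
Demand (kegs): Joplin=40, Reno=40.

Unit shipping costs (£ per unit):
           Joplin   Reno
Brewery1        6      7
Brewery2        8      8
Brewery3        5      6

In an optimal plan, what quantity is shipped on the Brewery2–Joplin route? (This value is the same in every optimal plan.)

0

Optimal shipments:
  Brewery1→Joplin: 10 × £6 = £60
  Brewery2→Reno: 20 × £8 = £160
  Brewery3→Joplin: 30 × £5 = £150
  Brewery3→Reno: 20 × £6 = £120
Total cost = £490.
The route Brewery2→Joplin is not used.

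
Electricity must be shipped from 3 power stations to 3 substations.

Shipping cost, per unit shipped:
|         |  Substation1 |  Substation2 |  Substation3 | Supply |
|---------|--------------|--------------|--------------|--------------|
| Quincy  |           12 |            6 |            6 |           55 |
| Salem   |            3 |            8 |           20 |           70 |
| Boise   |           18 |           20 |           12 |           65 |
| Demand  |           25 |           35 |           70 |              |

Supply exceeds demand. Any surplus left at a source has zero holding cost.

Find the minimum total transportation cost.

865

One minimum-cost allocation:
  Quincy->Substation3: 55 × 6 = 330
  Salem->Substation1: 25 × 3 = 75
  Salem->Substation2: 35 × 8 = 280
  Boise->Substation3: 15 × 12 = 180
Total = 330 + 75 + 280 + 180 = 865.
(Supply check: Quincy ships 55; Salem ships 60; Boise ships 15.)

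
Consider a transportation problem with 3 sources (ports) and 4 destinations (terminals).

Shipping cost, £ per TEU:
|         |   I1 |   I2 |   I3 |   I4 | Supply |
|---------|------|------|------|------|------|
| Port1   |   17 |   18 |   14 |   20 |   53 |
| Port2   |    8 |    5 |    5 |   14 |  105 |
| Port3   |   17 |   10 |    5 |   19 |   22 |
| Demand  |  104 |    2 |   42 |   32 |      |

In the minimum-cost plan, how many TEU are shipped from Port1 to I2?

0

Solving gives:
  Port1 to I1: 1 TEU
  Port1 to I3: 20 TEU
  Port1 to I4: 32 TEU
  Port2 to I1: 103 TEU
  Port2 to I2: 2 TEU
  Port3 to I3: 22 TEU
Total cost = £1881.
The route Port1→I2 is not used.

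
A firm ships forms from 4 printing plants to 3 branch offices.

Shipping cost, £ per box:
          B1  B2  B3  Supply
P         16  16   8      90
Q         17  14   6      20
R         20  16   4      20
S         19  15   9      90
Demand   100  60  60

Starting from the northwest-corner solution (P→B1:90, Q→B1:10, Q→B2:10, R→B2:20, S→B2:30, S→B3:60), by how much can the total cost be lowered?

150

Current plan cost = 90·16 + 10·17 + 10·14 + 20·16 + 30·15 + 60·9 = £3060.
Optimal plan:
  P to B1: 90 × £16 = £1440
  Q to B3: 20 × £6 = £120
  R to B3: 20 × £4 = £80
  S to B1: 10 × £19 = £190
  S to B2: 60 × £15 = £900
  S to B3: 20 × £9 = £180
Optimal cost = £2910.
Saving = 3060 − 2910 = £150.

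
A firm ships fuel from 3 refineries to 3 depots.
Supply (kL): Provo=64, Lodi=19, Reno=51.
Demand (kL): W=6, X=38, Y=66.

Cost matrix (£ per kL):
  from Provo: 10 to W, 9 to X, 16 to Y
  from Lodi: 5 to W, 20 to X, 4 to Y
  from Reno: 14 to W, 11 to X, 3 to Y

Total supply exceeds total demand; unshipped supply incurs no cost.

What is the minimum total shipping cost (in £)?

595

An optimal shipping plan:
  Provo->W: 2 kL
  Provo->X: 38 kL
  Lodi->W: 4 kL
  Lodi->Y: 15 kL
  Reno->Y: 51 kL
Total cost = £595.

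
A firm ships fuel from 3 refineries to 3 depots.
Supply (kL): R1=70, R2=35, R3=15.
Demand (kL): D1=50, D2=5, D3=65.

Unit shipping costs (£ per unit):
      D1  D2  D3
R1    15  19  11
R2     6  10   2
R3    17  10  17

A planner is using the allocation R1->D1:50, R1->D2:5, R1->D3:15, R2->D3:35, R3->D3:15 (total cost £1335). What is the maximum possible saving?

115

Current plan cost = 50·15 + 5·19 + 15·11 + 35·2 + 15·17 = £1335.
Optimal plan:
  R1→D1: 5 kL
  R1→D3: 65 kL
  R2→D1: 35 kL
  R3→D1: 10 kL
  R3→D2: 5 kL
Optimal cost = £1220.
Saving = 1335 − 1220 = £115.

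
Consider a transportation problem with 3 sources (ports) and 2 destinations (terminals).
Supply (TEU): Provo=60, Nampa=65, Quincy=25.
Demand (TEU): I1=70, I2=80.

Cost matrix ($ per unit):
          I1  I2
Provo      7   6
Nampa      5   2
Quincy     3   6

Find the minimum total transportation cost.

610

A cheapest plan:
  Provo→I1: 45 × $7 = $315
  Provo→I2: 15 × $6 = $90
  Nampa→I2: 65 × $2 = $130
  Quincy→I1: 25 × $3 = $75
Total = 315 + 90 + 130 + 75 = $610.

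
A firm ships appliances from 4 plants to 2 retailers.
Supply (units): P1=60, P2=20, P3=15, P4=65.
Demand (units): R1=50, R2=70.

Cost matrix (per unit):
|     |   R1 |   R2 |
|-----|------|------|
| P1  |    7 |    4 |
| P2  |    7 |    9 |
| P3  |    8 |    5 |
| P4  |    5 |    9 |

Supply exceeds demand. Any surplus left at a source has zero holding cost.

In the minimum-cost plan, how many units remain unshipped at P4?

15

An optimal plan:
  P1–R2: 60 units
  P3–R2: 10 units
  P4–R1: 50 units
Total cost = 540.
P4 ships 50 of its 65, leaving 15.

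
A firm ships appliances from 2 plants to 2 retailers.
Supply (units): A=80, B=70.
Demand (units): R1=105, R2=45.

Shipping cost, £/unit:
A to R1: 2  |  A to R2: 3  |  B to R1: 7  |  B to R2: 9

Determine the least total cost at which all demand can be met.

695

One minimum-cost allocation:
  A→R1: 35 × £2 = £70
  A→R2: 45 × £3 = £135
  B→R1: 70 × £7 = £490
Total = 70 + 135 + 490 = £695.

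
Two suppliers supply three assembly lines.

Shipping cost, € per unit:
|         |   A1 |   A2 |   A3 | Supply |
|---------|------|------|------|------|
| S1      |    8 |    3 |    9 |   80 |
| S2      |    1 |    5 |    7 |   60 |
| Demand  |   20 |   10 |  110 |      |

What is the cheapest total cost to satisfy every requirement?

A cheapest plan:
  S1->A2: 10 batches
  S1->A3: 70 batches
  S2->A1: 20 batches
  S2->A3: 40 batches
Total cost = €960.
(Supply check: S1 ships 80; S2 ships 60.)

960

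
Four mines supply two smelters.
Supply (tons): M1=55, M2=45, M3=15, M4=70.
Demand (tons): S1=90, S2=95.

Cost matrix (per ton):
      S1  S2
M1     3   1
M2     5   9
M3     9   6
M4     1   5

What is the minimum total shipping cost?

An optimal shipping plan:
  M1–S2: 55 tons
  M2–S1: 45 tons
  M3–S2: 15 tons
  M4–S1: 45 tons
  M4–S2: 25 tons
Total cost = 540.
(Supply check: M1 ships 55; M2 ships 45; M3 ships 15; M4 ships 70.)

540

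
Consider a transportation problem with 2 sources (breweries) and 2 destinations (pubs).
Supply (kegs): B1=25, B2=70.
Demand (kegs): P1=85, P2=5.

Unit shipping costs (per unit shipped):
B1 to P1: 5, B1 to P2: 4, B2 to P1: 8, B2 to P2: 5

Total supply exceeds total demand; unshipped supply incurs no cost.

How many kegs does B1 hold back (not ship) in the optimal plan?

0

An optimal plan:
  B1->P1: 25 × 5 = 125
  B2->P1: 60 × 8 = 480
  B2->P2: 5 × 5 = 25
Total cost = 630.
B1 ships 25 of its 25, leaving 0.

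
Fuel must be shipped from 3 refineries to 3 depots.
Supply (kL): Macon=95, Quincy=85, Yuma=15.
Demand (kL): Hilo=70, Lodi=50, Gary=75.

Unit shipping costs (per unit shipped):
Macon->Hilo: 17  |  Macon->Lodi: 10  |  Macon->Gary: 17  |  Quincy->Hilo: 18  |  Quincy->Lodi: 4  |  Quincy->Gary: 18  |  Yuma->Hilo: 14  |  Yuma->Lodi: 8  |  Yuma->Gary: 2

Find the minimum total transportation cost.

2475

A cheapest plan:
  Macon–Hilo: 35 × 17 = 595
  Macon–Gary: 60 × 17 = 1020
  Quincy–Hilo: 35 × 18 = 630
  Quincy–Lodi: 50 × 4 = 200
  Yuma–Gary: 15 × 2 = 30
Total = 595 + 1020 + 630 + 200 + 30 = 2475.
(Supply check: Macon ships 95; Quincy ships 85; Yuma ships 15.)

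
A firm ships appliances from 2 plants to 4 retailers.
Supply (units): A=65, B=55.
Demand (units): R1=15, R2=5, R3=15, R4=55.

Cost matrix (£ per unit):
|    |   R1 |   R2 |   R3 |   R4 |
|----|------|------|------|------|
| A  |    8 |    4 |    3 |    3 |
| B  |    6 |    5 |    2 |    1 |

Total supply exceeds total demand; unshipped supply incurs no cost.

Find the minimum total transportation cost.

A cheapest plan:
  A–R1: 15 units
  A–R2: 5 units
  A–R3: 15 units
  B–R4: 55 units
Total cost = £240.

240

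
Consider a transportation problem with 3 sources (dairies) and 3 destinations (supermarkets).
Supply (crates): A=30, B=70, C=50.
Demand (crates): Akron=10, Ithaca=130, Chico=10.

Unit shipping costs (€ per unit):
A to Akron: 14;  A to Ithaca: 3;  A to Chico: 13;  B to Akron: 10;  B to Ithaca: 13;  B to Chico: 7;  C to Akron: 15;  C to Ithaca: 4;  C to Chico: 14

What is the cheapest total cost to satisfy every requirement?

An optimal shipping plan:
  A→Ithaca: 30 × €3 = €90
  B→Akron: 10 × €10 = €100
  B→Ithaca: 50 × €13 = €650
  B→Chico: 10 × €7 = €70
  C→Ithaca: 50 × €4 = €200
Total = 90 + 100 + 650 + 70 + 200 = €1110.

1110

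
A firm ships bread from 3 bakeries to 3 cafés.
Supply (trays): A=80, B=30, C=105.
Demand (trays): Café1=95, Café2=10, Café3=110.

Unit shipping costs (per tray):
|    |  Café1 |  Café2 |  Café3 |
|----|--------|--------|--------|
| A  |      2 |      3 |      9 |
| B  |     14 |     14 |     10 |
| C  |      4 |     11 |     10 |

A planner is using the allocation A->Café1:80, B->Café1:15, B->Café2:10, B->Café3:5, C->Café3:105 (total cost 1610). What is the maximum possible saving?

240

Current plan cost = 80·2 + 15·14 + 10·14 + 5·10 + 105·10 = 1610.
Optimal plan:
  A to Café1: 70 × 2 = 140
  A to Café2: 10 × 3 = 30
  B to Café3: 30 × 10 = 300
  C to Café1: 25 × 4 = 100
  C to Café3: 80 × 10 = 800
Optimal cost = 1370.
Saving = 1610 − 1370 = 240.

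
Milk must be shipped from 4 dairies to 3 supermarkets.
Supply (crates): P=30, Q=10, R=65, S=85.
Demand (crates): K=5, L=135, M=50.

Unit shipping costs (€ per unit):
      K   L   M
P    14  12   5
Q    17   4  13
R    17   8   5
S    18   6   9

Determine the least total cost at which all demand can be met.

1190

One minimum-cost allocation:
  P→K: 5 × €14 = €70
  P→M: 25 × €5 = €125
  Q→L: 10 × €4 = €40
  R→L: 40 × €8 = €320
  R→M: 25 × €5 = €125
  S→L: 85 × €6 = €510
Total = 70 + 125 + 40 + 320 + 125 + 510 = €1190.
(Supply check: P ships 30; Q ships 10; R ships 65; S ships 85.)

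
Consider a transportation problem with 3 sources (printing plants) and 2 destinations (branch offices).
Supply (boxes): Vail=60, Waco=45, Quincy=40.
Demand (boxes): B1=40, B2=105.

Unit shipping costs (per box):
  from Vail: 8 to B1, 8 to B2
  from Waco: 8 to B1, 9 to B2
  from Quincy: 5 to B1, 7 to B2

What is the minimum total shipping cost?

Optimal allocation:
  Vail–B2: 60 × 8 = 480
  Waco–B2: 45 × 9 = 405
  Quincy–B1: 40 × 5 = 200
Total = 480 + 405 + 200 = 1085.
(Supply check: Vail ships 60; Waco ships 45; Quincy ships 40.)

1085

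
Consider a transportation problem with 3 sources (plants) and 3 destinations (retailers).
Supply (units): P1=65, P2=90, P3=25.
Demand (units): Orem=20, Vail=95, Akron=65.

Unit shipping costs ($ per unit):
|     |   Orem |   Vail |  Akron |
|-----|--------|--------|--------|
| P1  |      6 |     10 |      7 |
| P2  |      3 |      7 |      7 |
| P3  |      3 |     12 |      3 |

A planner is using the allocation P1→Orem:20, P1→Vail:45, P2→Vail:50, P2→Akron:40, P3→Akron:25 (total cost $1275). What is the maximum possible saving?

120

Current plan cost = 20·6 + 45·10 + 50·7 + 40·7 + 25·3 = $1275.
Optimal plan:
  P1→Vail: 25 × $10 = $250
  P1→Akron: 40 × $7 = $280
  P2→Orem: 20 × $3 = $60
  P2→Vail: 70 × $7 = $490
  P3→Akron: 25 × $3 = $75
Optimal cost = $1155.
Saving = 1275 − 1155 = $120.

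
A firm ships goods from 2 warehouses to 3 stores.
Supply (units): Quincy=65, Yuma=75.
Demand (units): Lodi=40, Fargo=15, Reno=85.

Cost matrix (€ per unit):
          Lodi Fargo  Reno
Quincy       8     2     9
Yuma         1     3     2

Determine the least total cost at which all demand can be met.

590

A cheapest plan:
  Quincy→Lodi: 40 × €8 = €320
  Quincy→Fargo: 15 × €2 = €30
  Quincy→Reno: 10 × €9 = €90
  Yuma→Reno: 75 × €2 = €150
Total = 320 + 30 + 90 + 150 = €590.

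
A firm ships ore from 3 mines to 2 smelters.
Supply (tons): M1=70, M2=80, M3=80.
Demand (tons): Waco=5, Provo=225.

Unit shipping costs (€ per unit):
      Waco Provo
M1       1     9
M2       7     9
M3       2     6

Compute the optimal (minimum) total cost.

1790

An optimal shipping plan:
  M1→Waco: 5 × €1 = €5
  M1→Provo: 65 × €9 = €585
  M2→Provo: 80 × €9 = €720
  M3→Provo: 80 × €6 = €480
Total = 5 + 585 + 720 + 480 = €1790.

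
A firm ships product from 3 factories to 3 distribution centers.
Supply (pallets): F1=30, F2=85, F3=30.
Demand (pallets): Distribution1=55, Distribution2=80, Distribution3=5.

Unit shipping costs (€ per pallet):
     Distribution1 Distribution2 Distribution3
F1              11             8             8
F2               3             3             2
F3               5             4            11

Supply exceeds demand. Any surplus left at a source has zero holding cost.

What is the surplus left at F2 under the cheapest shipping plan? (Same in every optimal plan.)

0

An optimal plan:
  F1→Distribution2: 25 × €8 = €200
  F2→Distribution1: 55 × €3 = €165
  F2→Distribution2: 25 × €3 = €75
  F2→Distribution3: 5 × €2 = €10
  F3→Distribution2: 30 × €4 = €120
Total cost = €570.
F2 ships 85 of its 85, leaving 0.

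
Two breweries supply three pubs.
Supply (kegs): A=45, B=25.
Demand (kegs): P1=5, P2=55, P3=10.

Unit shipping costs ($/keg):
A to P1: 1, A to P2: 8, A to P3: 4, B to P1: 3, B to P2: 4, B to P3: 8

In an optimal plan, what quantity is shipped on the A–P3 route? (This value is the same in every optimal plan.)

10

The minimum-cost plan:
  A→P1: 5 × $1 = $5
  A→P2: 30 × $8 = $240
  A→P3: 10 × $4 = $40
  B→P2: 25 × $4 = $100
Total cost = $385.
So A→P3 carries 10 kegs.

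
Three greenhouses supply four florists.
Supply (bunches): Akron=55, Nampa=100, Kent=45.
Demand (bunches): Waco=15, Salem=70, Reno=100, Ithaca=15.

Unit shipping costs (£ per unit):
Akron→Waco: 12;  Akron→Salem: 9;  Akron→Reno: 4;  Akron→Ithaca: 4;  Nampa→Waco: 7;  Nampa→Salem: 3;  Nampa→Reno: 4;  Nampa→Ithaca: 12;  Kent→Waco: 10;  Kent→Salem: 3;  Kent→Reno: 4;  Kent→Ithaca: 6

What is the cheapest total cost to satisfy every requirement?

775

One minimum-cost allocation:
  Akron to Reno: 40 × £4 = £160
  Akron to Ithaca: 15 × £4 = £60
  Nampa to Waco: 15 × £7 = £105
  Nampa to Salem: 70 × £3 = £210
  Nampa to Reno: 15 × £4 = £60
  Kent to Reno: 45 × £4 = £180
Total = 160 + 60 + 105 + 210 + 60 + 180 = £775.
(Supply check: Akron ships 55; Nampa ships 100; Kent ships 45.)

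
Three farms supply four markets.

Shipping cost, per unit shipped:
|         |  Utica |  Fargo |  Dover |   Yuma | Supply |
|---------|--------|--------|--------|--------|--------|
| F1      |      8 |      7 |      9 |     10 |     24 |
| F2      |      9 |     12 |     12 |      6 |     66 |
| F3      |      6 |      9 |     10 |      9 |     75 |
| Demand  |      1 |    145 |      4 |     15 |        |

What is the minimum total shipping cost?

One minimum-cost allocation:
  F1→Fargo: 24 crates
  F2→Fargo: 47 crates
  F2→Dover: 4 crates
  F2→Yuma: 15 crates
  F3→Utica: 1 crates
  F3→Fargo: 74 crates
Total cost = 1542.
(Supply check: F1 ships 24; F2 ships 66; F3 ships 75.)

1542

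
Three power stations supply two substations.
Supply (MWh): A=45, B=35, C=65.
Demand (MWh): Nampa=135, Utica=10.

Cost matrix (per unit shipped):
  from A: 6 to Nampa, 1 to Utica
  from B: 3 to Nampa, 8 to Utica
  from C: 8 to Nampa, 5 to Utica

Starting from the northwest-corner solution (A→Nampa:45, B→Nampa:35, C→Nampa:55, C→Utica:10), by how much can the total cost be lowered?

Current plan cost = 45·6 + 35·3 + 55·8 + 10·5 = 865.
Optimal plan:
  A->Nampa: 35 × 6 = 210
  A->Utica: 10 × 1 = 10
  B->Nampa: 35 × 3 = 105
  C->Nampa: 65 × 8 = 520
Optimal cost = 845.
Saving = 865 − 845 = 20.

20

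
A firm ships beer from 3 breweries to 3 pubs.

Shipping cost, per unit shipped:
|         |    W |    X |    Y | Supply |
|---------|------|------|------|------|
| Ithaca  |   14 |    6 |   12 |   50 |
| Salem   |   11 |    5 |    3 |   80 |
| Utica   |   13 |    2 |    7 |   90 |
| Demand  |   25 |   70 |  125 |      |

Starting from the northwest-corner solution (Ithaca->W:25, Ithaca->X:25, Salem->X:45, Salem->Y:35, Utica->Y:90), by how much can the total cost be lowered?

315

Current plan cost = 25·14 + 25·6 + 45·5 + 35·3 + 90·7 = 1460.
Optimal plan:
  Ithaca to W: 25 × 14 = 350
  Ithaca to X: 25 × 6 = 150
  Salem to Y: 80 × 3 = 240
  Utica to X: 45 × 2 = 90
  Utica to Y: 45 × 7 = 315
Optimal cost = 1145.
Saving = 1460 − 1145 = 315.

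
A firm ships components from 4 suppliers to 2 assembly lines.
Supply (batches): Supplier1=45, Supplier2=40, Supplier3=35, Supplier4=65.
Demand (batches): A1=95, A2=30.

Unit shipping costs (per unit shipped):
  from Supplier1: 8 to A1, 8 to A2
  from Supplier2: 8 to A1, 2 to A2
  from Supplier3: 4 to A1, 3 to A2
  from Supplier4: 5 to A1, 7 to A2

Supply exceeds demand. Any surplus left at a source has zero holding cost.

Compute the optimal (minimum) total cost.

500

Optimal allocation:
  Supplier2->A2: 30 × 2 = 60
  Supplier3->A1: 35 × 4 = 140
  Supplier4->A1: 60 × 5 = 300
Total = 60 + 140 + 300 = 500.
(Supply check: Supplier1 ships 0; Supplier2 ships 30; Supplier3 ships 35; Supplier4 ships 60.)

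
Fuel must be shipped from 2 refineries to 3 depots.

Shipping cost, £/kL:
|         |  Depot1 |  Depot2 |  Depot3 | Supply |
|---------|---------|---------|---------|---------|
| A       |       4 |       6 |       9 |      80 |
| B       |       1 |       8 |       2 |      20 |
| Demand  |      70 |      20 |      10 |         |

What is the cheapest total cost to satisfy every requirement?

Optimal allocation:
  A->Depot1: 60 × £4 = £240
  A->Depot2: 20 × £6 = £120
  B->Depot1: 10 × £1 = £10
  B->Depot3: 10 × £2 = £20
Total = 240 + 120 + 10 + 20 = £390.
(Supply check: A ships 80; B ships 20.)

390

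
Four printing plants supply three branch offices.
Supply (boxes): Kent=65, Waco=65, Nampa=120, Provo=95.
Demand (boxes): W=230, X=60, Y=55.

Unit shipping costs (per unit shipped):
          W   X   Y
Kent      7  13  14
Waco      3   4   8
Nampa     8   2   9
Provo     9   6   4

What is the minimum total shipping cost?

1830

Optimal allocation:
  Kent–W: 65 boxes
  Waco–W: 65 boxes
  Nampa–W: 60 boxes
  Nampa–X: 60 boxes
  Provo–W: 40 boxes
  Provo–Y: 55 boxes
Total cost = 1830.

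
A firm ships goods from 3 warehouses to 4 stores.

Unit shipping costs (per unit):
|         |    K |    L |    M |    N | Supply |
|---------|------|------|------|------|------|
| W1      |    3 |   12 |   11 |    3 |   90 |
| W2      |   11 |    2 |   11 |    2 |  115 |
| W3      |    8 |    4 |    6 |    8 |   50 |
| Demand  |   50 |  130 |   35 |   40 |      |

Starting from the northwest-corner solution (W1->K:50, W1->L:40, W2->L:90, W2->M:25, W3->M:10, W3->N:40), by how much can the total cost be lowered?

Current plan cost = 50·3 + 40·12 + 90·2 + 25·11 + 10·6 + 40·8 = 1465.
Optimal plan:
  W1→K: 50 × 3 = 150
  W1→N: 40 × 3 = 120
  W2→L: 115 × 2 = 230
  W3→L: 15 × 4 = 60
  W3→M: 35 × 6 = 210
Optimal cost = 770.
Saving = 1465 − 770 = 695.

695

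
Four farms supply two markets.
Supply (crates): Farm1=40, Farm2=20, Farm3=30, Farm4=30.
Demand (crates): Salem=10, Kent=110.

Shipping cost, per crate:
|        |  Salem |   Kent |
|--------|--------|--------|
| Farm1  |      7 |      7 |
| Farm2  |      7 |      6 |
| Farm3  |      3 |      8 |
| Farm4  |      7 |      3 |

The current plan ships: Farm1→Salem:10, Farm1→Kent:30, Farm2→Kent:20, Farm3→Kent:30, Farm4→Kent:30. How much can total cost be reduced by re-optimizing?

Current plan cost = 10·7 + 30·7 + 20·6 + 30·8 + 30·3 = 730.
Optimal plan:
  Farm1→Kent: 40 × 7 = 280
  Farm2→Kent: 20 × 6 = 120
  Farm3→Salem: 10 × 3 = 30
  Farm3→Kent: 20 × 8 = 160
  Farm4→Kent: 30 × 3 = 90
Optimal cost = 680.
Saving = 730 − 680 = 50.

50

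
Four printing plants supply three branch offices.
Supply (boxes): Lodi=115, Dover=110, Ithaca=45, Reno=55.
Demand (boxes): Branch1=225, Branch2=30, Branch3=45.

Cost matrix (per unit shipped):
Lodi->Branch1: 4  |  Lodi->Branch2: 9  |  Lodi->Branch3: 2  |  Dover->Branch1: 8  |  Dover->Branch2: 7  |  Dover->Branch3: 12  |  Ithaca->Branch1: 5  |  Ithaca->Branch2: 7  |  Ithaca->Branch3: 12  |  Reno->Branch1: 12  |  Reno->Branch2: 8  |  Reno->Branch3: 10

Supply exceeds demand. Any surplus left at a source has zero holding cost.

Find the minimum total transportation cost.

An optimal shipping plan:
  Lodi→Branch1: 70 × 4 = 280
  Lodi→Branch3: 45 × 2 = 90
  Dover→Branch1: 110 × 8 = 880
  Ithaca→Branch1: 45 × 5 = 225
  Reno→Branch2: 30 × 8 = 240
Total = 280 + 90 + 880 + 225 + 240 = 1715.
(Supply check: Lodi ships 115; Dover ships 110; Ithaca ships 45; Reno ships 30.)

1715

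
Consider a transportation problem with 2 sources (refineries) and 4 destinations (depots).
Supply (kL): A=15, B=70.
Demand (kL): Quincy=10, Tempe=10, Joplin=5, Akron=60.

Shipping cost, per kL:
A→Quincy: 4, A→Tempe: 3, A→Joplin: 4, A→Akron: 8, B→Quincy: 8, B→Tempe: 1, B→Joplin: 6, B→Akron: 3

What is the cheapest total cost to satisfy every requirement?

250

Optimal allocation:
  A to Quincy: 10 × 4 = 40
  A to Joplin: 5 × 4 = 20
  B to Tempe: 10 × 1 = 10
  B to Akron: 60 × 3 = 180
Total = 40 + 20 + 10 + 180 = 250.
(Supply check: A ships 15; B ships 70.)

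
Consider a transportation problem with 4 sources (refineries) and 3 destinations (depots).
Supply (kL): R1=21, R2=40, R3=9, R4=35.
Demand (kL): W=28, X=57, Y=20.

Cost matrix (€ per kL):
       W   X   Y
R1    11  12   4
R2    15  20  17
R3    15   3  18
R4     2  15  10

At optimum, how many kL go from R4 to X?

Optimal shipments:
  R1 to X: 1 × €12 = €12
  R1 to Y: 20 × €4 = €80
  R2 to X: 40 × €20 = €800
  R3 to X: 9 × €3 = €27
  R4 to W: 28 × €2 = €56
  R4 to X: 7 × €15 = €105
Total cost = €1080.
So R4→X carries 7 kL.

7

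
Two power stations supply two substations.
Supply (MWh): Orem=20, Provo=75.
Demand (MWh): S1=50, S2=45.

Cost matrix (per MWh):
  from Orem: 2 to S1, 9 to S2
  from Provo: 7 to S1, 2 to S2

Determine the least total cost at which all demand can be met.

A cheapest plan:
  Orem–S1: 20 × 2 = 40
  Provo–S1: 30 × 7 = 210
  Provo–S2: 45 × 2 = 90
Total = 40 + 210 + 90 = 340.

340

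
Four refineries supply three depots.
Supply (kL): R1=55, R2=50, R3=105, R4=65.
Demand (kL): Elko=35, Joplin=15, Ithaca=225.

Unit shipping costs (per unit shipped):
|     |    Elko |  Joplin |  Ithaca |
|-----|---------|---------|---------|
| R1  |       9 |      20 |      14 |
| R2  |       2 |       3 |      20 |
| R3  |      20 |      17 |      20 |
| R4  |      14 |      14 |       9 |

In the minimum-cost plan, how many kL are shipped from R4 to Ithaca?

65

The minimum-cost plan:
  R1->Ithaca: 55 kL
  R2->Elko: 35 kL
  R2->Joplin: 15 kL
  R3->Ithaca: 105 kL
  R4->Ithaca: 65 kL
Total cost = 3570.
So R4→Ithaca carries 65 kL.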